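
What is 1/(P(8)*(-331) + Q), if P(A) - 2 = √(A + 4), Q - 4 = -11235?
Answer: -11893/140128717 + 662*√3/140128717 ≈ -7.6689e-5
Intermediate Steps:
Q = -11231 (Q = 4 - 11235 = -11231)
P(A) = 2 + √(4 + A) (P(A) = 2 + √(A + 4) = 2 + √(4 + A))
1/(P(8)*(-331) + Q) = 1/((2 + √(4 + 8))*(-331) - 11231) = 1/((2 + √12)*(-331) - 11231) = 1/((2 + 2*√3)*(-331) - 11231) = 1/((-662 - 662*√3) - 11231) = 1/(-11893 - 662*√3)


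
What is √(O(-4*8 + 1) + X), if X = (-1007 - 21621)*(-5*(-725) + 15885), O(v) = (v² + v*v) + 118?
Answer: 4*I*√27591890 ≈ 21011.0*I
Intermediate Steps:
O(v) = 118 + 2*v² (O(v) = (v² + v²) + 118 = 2*v² + 118 = 118 + 2*v²)
X = -441472280 (X = -22628*(3625 + 15885) = -22628*19510 = -441472280)
√(O(-4*8 + 1) + X) = √((118 + 2*(-4*8 + 1)²) - 441472280) = √((118 + 2*(-32 + 1)²) - 441472280) = √((118 + 2*(-31)²) - 441472280) = √((118 + 2*961) - 441472280) = √((118 + 1922) - 441472280) = √(2040 - 441472280) = √(-441470240) = 4*I*√27591890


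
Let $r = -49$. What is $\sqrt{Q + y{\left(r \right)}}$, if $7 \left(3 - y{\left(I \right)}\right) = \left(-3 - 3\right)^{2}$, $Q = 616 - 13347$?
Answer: $\frac{2 i \sqrt{155981}}{7} \approx 112.84 i$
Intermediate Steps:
$Q = -12731$
$y{\left(I \right)} = - \frac{15}{7}$ ($y{\left(I \right)} = 3 - \frac{\left(-3 - 3\right)^{2}}{7} = 3 - \frac{\left(-6\right)^{2}}{7} = 3 - \frac{36}{7} = - \frac{15}{7}$)
$\sqrt{Q + y{\left(r \right)}} = \sqrt{-12731 - \frac{15}{7}} = \sqrt{- \frac{89132}{7}} = \frac{2 i \sqrt{155981}}{7}$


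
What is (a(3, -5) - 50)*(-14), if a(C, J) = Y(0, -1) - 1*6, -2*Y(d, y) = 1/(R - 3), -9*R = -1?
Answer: 20321/26 ≈ 781.58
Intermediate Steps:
R = ⅑ (R = -⅑*(-1) = ⅑ ≈ 0.11111)
Y(d, y) = 9/52 (Y(d, y) = -1/(2*(⅑ - 3)) = -1/(2*(-26/9)) = -½*(-9/26) = 9/52)
a(C, J) = -303/52 (a(C, J) = 9/52 - 1*6 = 9/52 - 6 = -303/52)
(a(3, -5) - 50)*(-14) = (-303/52 - 50)*(-14) = -2903/52*(-14) = 20321/26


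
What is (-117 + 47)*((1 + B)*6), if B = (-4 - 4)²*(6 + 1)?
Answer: -188580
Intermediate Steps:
B = 448 (B = (-8)²*7 = 64*7 = 448)
(-117 + 47)*((1 + B)*6) = (-117 + 47)*((1 + 448)*6) = -31430*6 = -70*2694 = -188580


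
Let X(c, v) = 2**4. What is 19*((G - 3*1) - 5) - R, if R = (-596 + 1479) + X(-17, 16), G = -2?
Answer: -1089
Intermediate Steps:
X(c, v) = 16
R = 899 (R = (-596 + 1479) + 16 = 883 + 16 = 899)
19*((G - 3*1) - 5) - R = 19*((-2 - 3*1) - 5) - 1*899 = 19*((-2 - 3) - 5) - 899 = 19*(-5 - 5) - 899 = 19*(-10) - 899 = -190 - 899 = -1089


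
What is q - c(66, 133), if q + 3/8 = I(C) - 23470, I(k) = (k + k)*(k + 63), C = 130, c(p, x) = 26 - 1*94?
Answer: 214221/8 ≈ 26778.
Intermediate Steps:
c(p, x) = -68 (c(p, x) = 26 - 94 = -68)
I(k) = 2*k*(63 + k) (I(k) = (2*k)*(63 + k) = 2*k*(63 + k))
q = 213677/8 (q = -3/8 + (2*130*(63 + 130) - 23470) = -3/8 + (2*130*193 - 23470) = -3/8 + (50180 - 23470) = -3/8 + 26710 = 213677/8 ≈ 26710.)
q - c(66, 133) = 213677/8 - 1*(-68) = 213677/8 + 68 = 214221/8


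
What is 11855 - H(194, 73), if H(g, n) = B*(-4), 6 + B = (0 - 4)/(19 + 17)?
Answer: 106475/9 ≈ 11831.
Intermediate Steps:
B = -55/9 (B = -6 + (0 - 4)/(19 + 17) = -6 - 4/36 = -6 - 4*1/36 = -6 - 1/9 = -55/9 ≈ -6.1111)
H(g, n) = 220/9 (H(g, n) = -55/9*(-4) = 220/9)
11855 - H(194, 73) = 11855 - 1*220/9 = 11855 - 220/9 = 106475/9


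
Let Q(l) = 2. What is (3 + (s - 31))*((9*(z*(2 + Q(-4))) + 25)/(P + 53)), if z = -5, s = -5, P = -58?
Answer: -1023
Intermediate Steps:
(3 + (s - 31))*((9*(z*(2 + Q(-4))) + 25)/(P + 53)) = (3 + (-5 - 31))*((9*(-5*(2 + 2)) + 25)/(-58 + 53)) = (3 - 36)*((9*(-5*4) + 25)/(-5)) = -33*(9*(-20) + 25)*(-1)/5 = -33*(-180 + 25)*(-1)/5 = -(-5115)*(-1)/5 = -33*31 = -1023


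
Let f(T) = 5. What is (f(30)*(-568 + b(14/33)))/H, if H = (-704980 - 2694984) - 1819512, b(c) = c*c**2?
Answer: 25511840/46893077253 ≈ 0.00054404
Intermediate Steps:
b(c) = c**3
H = -5219476 (H = -3399964 - 1819512 = -5219476)
(f(30)*(-568 + b(14/33)))/H = (5*(-568 + (14/33)**3))/(-5219476) = (5*(-568 + (14*(1/33))**3))*(-1/5219476) = (5*(-568 + (14/33)**3))*(-1/5219476) = (5*(-568 + 2744/35937))*(-1/5219476) = (5*(-20409472/35937))*(-1/5219476) = -102047360/35937*(-1/5219476) = 25511840/46893077253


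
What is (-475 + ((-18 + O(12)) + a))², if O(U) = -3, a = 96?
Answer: 160000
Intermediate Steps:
(-475 + ((-18 + O(12)) + a))² = (-475 + ((-18 - 3) + 96))² = (-475 + (-21 + 96))² = (-475 + 75)² = (-400)² = 160000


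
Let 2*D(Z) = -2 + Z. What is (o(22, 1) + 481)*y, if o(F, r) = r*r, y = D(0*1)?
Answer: -482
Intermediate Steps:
D(Z) = -1 + Z/2 (D(Z) = (-2 + Z)/2 = -1 + Z/2)
y = -1 (y = -1 + (0*1)/2 = -1 + (1/2)*0 = -1 + 0 = -1)
o(F, r) = r**2
(o(22, 1) + 481)*y = (1**2 + 481)*(-1) = (1 + 481)*(-1) = 482*(-1) = -482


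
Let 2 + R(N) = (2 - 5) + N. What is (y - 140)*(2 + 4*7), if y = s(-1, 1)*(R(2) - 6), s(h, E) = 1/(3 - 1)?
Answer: -4335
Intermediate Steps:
R(N) = -5 + N (R(N) = -2 + ((2 - 5) + N) = -2 + (-3 + N) = -5 + N)
s(h, E) = ½ (s(h, E) = 1/2 = ½)
y = -9/2 (y = ((-5 + 2) - 6)/2 = (-3 - 6)/2 = (½)*(-9) = -9/2 ≈ -4.5000)
(y - 140)*(2 + 4*7) = (-9/2 - 140)*(2 + 4*7) = -289*(2 + 28)/2 = -289/2*30 = -4335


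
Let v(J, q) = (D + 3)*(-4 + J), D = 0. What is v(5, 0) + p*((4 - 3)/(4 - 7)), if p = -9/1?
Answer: 6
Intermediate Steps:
p = -9 (p = -9*1 = -9)
v(J, q) = -12 + 3*J (v(J, q) = (0 + 3)*(-4 + J) = 3*(-4 + J) = -12 + 3*J)
v(5, 0) + p*((4 - 3)/(4 - 7)) = (-12 + 3*5) - 9*(4 - 3)/(4 - 7) = (-12 + 15) - 9/(-3) = 3 - 9*(-1)/3 = 3 - 9*(-1/3) = 3 + 3 = 6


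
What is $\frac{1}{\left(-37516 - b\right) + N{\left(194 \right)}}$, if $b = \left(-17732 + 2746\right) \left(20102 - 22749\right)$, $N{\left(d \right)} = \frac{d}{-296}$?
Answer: $- \frac{148}{5876407881} \approx -2.5185 \cdot 10^{-8}$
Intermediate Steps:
$N{\left(d \right)} = - \frac{d}{296}$ ($N{\left(d \right)} = d \left(- \frac{1}{296}\right) = - \frac{d}{296}$)
$b = 39667942$ ($b = \left(-14986\right) \left(-2647\right) = 39667942$)
$\frac{1}{\left(-37516 - b\right) + N{\left(194 \right)}} = \frac{1}{\left(-37516 - 39667942\right) - \frac{97}{148}} = \frac{1}{-39705458 - \frac{97}{148}} = \frac{1}{- \frac{5876407881}{148}} = - \frac{148}{5876407881}$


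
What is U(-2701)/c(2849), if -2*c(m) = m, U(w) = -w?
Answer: -146/77 ≈ -1.8961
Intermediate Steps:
c(m) = -m/2
U(-2701)/c(2849) = (-1*(-2701))/((-½*2849)) = 2701/(-2849/2) = 2701*(-2/2849) = -146/77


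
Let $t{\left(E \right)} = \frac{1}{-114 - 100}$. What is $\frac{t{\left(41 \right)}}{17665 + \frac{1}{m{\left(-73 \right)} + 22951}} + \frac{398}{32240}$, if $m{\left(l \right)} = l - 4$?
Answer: $\frac{661820103491}{53611902915480} \approx 0.012345$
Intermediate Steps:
$t{\left(E \right)} = - \frac{1}{214}$ ($t{\left(E \right)} = \frac{1}{-214} = - \frac{1}{214}$)
$m{\left(l \right)} = -4 + l$
$\frac{t{\left(41 \right)}}{17665 + \frac{1}{m{\left(-73 \right)} + 22951}} + \frac{398}{32240} = - \frac{1}{214 \left(17665 + \frac{1}{\left(-4 - 73\right) + 22951}\right)} + \frac{398}{32240} = - \frac{1}{214 \left(17665 + \frac{1}{-77 + 22951}\right)} + 398 \cdot \frac{1}{32240} = - \frac{1}{214 \left(17665 + \frac{1}{22874}\right)} + \frac{199}{16120} = - \frac{1}{214 \cdot \frac{404069211}{22874}} + \frac{199}{16120} = \left(- \frac{1}{214}\right) \frac{22874}{404069211} + \frac{199}{16120} = - \frac{11437}{43235405577} + \frac{199}{16120} = \frac{661820103491}{53611902915480}$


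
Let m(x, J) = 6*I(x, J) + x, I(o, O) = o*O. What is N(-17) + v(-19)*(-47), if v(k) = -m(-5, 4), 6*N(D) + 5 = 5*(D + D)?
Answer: -35425/6 ≈ -5904.2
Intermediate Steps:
I(o, O) = O*o
N(D) = -⅚ + 5*D/3 (N(D) = -⅚ + (5*(D + D))/6 = -⅚ + (5*(2*D))/6 = -⅚ + (10*D)/6 = -⅚ + 5*D/3)
m(x, J) = x + 6*J*x (m(x, J) = 6*(J*x) + x = 6*J*x + x = x + 6*J*x)
v(k) = 125 (v(k) = -(-5)*(1 + 6*4) = -(-5)*(1 + 24) = -(-5)*25 = -1*(-125) = 125)
N(-17) + v(-19)*(-47) = (-⅚ + (5/3)*(-17)) + 125*(-47) = (-⅚ - 85/3) - 5875 = -175/6 - 5875 = -35425/6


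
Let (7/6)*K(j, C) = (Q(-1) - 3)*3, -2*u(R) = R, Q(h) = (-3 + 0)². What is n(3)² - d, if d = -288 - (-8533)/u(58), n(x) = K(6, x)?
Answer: 1165621/1421 ≈ 820.28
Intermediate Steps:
Q(h) = 9 (Q(h) = (-3)² = 9)
u(R) = -R/2
K(j, C) = 108/7 (K(j, C) = 6*((9 - 3)*3)/7 = 6*(6*3)/7 = (6/7)*18 = 108/7)
n(x) = 108/7
d = -16885/29 (d = -288 - (-8533)/((-½*58)) = -288 - (-8533)/(-29) = -288 - (-8533)*(-1)/29 = -288 - 1*8533/29 = -288 - 8533/29 = -16885/29 ≈ -582.24)
n(3)² - d = (108/7)² - 1*(-16885/29) = 11664/49 + 16885/29 = 1165621/1421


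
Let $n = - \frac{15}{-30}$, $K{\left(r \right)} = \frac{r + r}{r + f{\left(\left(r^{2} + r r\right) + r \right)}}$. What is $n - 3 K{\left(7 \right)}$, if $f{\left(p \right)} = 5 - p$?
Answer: $\frac{59}{62} \approx 0.95161$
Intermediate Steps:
$K{\left(r \right)} = \frac{2 r}{5 - 2 r^{2}}$ ($K{\left(r \right)} = \frac{r + r}{r - \left(-5 + r + r^{2} + r r\right)} = \frac{2 r}{r - \left(-5 + r + 2 r^{2}\right)} = \frac{2 r}{5 - 2 r^{2}}$)
$n = \frac{1}{2}$ ($n = \left(-15\right) \left(- \frac{1}{30}\right) = \frac{1}{2} \approx 0.5$)
$n - 3 K{\left(7 \right)} = \frac{1}{2} - 3 \left(\left(-2\right) 7 \frac{1}{-5 + 2 \cdot 7^{2}}\right) = \frac{1}{2} - 3 \left(\left(-2\right) 7 \frac{1}{-5 + 2 \cdot 49}\right) = \frac{1}{2} - 3 \left(\left(-2\right) 7 \frac{1}{-5 + 98}\right) = \frac{1}{2} - 3 \left(\left(-2\right) 7 \cdot \frac{1}{93}\right) = \frac{1}{2} - - \frac{14}{31} = \frac{1}{2} + \frac{14}{31} = \frac{59}{62}$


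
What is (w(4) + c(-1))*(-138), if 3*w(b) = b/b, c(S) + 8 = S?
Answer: 1196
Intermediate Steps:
c(S) = -8 + S
w(b) = ⅓ (w(b) = (b/b)/3 = (⅓)*1 = ⅓)
(w(4) + c(-1))*(-138) = (⅓ + (-8 - 1))*(-138) = (⅓ - 9)*(-138) = -26/3*(-138) = 1196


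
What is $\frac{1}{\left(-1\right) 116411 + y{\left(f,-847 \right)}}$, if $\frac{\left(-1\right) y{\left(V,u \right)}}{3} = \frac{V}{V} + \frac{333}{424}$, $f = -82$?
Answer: $- \frac{424}{49360535} \approx -8.5899 \cdot 10^{-6}$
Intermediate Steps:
$y{\left(V,u \right)} = - \frac{2271}{424}$ ($y{\left(V,u \right)} = - 3 \left(\frac{V}{V} + \frac{333}{424}\right) = - 3 \left(1 + 333 \cdot \frac{1}{424}\right) = - 3 \left(1 + \frac{333}{424}\right) = \left(-3\right) \frac{757}{424} = - \frac{2271}{424}$)
$\frac{1}{\left(-1\right) 116411 + y{\left(f,-847 \right)}} = \frac{1}{\left(-1\right) 116411 - \frac{2271}{424}} = \frac{1}{-116411 - \frac{2271}{424}} = \frac{1}{- \frac{49360535}{424}} = - \frac{424}{49360535}$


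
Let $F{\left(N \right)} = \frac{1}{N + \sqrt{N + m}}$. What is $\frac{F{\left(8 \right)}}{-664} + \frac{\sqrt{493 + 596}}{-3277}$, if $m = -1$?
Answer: $- \frac{159400}{15503487} + \frac{\sqrt{7}}{37848} \approx -0.010212$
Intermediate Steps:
$F{\left(N \right)} = \frac{1}{N + \sqrt{-1 + N}}$ ($F{\left(N \right)} = \frac{1}{N + \sqrt{N - 1}} = \frac{1}{N + \sqrt{-1 + N}}$)
$\frac{F{\left(8 \right)}}{-664} + \frac{\sqrt{493 + 596}}{-3277} = \frac{1}{\left(8 + \sqrt{-1 + 8}\right) \left(-664\right)} + \frac{\sqrt{493 + 596}}{-3277} = \frac{1}{8 + \sqrt{7}} \left(- \frac{1}{664}\right) + \sqrt{1089} \left(- \frac{1}{3277}\right) = - \frac{1}{664 \left(8 + \sqrt{7}\right)} + 33 \left(- \frac{1}{3277}\right) = - \frac{1}{664 \left(8 + \sqrt{7}\right)} - \frac{33}{3277} = - \frac{33}{3277} - \frac{1}{664 \left(8 + \sqrt{7}\right)}$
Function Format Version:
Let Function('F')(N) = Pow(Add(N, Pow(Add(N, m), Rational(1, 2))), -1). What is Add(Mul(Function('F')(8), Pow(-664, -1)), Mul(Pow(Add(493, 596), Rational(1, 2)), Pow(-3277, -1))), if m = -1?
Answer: Add(Rational(-159400, 15503487), Mul(Rational(1, 37848), Pow(7, Rational(1, 2)))) ≈ -0.010212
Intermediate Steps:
Function('F')(N) = Pow(Add(N, Pow(Add(-1, N), Rational(1, 2))), -1) (Function('F')(N) = Pow(Add(N, Pow(Add(N, -1), Rational(1, 2))), -1) = Pow(Add(N, Pow(Add(-1, N), Rational(1, 2))), -1))
Add(Mul(Function('F')(8), Pow(-664, -1)), Mul(Pow(Add(493, 596), Rational(1, 2)), Pow(-3277, -1))) = Add(Mul(Pow(Add(8, Pow(Add(-1, 8), Rational(1, 2))), -1), Pow(-664, -1)), Mul(Pow(Add(493, 596), Rational(1, 2)), Pow(-3277, -1))) = Add(Mul(Pow(Add(8, Pow(7, Rational(1, 2))), -1), Rational(-1, 664)), Mul(Pow(1089, Rational(1, 2)), Rational(-1, 3277))) = Add(Mul(Rational(-1, 664), Pow(Add(8, Pow(7, Rational(1, 2))), -1)), Mul(33, Rational(-1, 3277))) = Add(Mul(Rational(-1, 664), Pow(Add(8, Pow(7, Rational(1, 2))), -1)), Rational(-33, 3277)) = Add(Rational(-33, 3277), Mul(Rational(-1, 664), Pow(Add(8, Pow(7, Rational(1, 2))), -1)))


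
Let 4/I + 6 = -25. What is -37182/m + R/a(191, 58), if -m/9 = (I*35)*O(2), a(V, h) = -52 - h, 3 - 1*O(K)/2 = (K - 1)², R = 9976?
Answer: -2951161/9240 ≈ -319.39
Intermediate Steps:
I = -4/31 (I = 4/(-6 - 25) = 4/(-31) = 4*(-1/31) = -4/31 ≈ -0.12903)
O(K) = 6 - 2*(-1 + K)² (O(K) = 6 - 2*(K - 1)² = 6 - 2*(-1 + K)²)
m = 5040/31 (m = -9*(-4/31*35)*(6 - 2*(-1 + 2)²) = -(-1260)*(6 - 2*1²)/31 = -(-1260)*(6 - 2*1)/31 = -(-1260)*(6 - 2)/31 = -(-1260)*4/31 = -9*(-560/31) = 5040/31 ≈ 162.58)
-37182/m + R/a(191, 58) = -37182/5040/31 + 9976/(-52 - 1*58) = -37182*31/5040 + 9976/(-52 - 58) = -192107/840 + 9976/(-110) = -192107/840 + 9976*(-1/110) = -192107/840 - 4988/55 = -2951161/9240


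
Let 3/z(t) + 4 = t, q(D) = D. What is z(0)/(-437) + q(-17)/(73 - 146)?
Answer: 29935/127604 ≈ 0.23459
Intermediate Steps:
z(t) = 3/(-4 + t)
z(0)/(-437) + q(-17)/(73 - 146) = (3/(-4 + 0))/(-437) - 17/(73 - 146) = (3/(-4))*(-1/437) - 17/(-73) = (3*(-¼))*(-1/437) - 17*(-1/73) = -¾*(-1/437) + 17/73 = 3/1748 + 17/73 = 29935/127604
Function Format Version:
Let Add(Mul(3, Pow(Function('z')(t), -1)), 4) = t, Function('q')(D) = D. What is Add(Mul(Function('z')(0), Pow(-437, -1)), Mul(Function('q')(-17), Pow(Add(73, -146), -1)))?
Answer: Rational(29935, 127604) ≈ 0.23459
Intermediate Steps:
Function('z')(t) = Mul(3, Pow(Add(-4, t), -1))
Add(Mul(Function('z')(0), Pow(-437, -1)), Mul(Function('q')(-17), Pow(Add(73, -146), -1))) = Add(Mul(Mul(3, Pow(Add(-4, 0), -1)), Pow(-437, -1)), Mul(-17, Pow(Add(73, -146), -1))) = Add(Mul(Mul(3, Pow(-4, -1)), Rational(-1, 437)), Mul(-17, Pow(-73, -1))) = Add(Mul(Mul(3, Rational(-1, 4)), Rational(-1, 437)), Mul(-17, Rational(-1, 73))) = Add(Mul(Rational(-3, 4), Rational(-1, 437)), Rational(17, 73)) = Add(Rational(3, 1748), Rational(17, 73)) = Rational(29935, 127604)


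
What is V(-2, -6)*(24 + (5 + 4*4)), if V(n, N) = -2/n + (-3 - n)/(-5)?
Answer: 54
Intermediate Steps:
V(n, N) = ⅗ - 2/n + n/5 (V(n, N) = -2/n + (-3 - n)*(-⅕) = -2/n + (⅗ + n/5) = ⅗ - 2/n + n/5)
V(-2, -6)*(24 + (5 + 4*4)) = ((⅕)*(-10 - 2*(3 - 2))/(-2))*(24 + (5 + 4*4)) = ((⅕)*(-½)*(-10 - 2*1))*(24 + (5 + 16)) = ((⅕)*(-½)*(-10 - 2))*(24 + 21) = ((⅕)*(-½)*(-12))*45 = (6/5)*45 = 54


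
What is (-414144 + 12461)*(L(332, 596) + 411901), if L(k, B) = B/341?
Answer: -56419927022671/341 ≈ -1.6545e+11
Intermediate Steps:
L(k, B) = B/341 (L(k, B) = B*(1/341) = B/341)
(-414144 + 12461)*(L(332, 596) + 411901) = (-414144 + 12461)*((1/341)*596 + 411901) = -401683*(596/341 + 411901) = -401683*140458837/341 = -56419927022671/341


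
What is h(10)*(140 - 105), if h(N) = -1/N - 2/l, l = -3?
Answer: 119/6 ≈ 19.833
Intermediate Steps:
h(N) = 2/3 - 1/N (h(N) = -1/N - 2/(-3) = -1/N - 2*(-1/3) = -1/N + 2/3 = 2/3 - 1/N)
h(10)*(140 - 105) = (2/3 - 1/10)*(140 - 105) = (2/3 - 1*1/10)*35 = (2/3 - 1/10)*35 = (17/30)*35 = 119/6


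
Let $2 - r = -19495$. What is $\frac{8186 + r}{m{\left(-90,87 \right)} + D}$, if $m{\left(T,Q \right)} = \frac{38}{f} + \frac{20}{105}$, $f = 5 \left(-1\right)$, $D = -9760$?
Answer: $- \frac{2906715}{1025578} \approx -2.8342$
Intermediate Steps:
$f = -5$
$m{\left(T,Q \right)} = - \frac{778}{105}$ ($m{\left(T,Q \right)} = \frac{38}{-5} + \frac{20}{105} = 38 \left(- \frac{1}{5}\right) + 20 \cdot \frac{1}{105} = - \frac{38}{5} + \frac{4}{21} = - \frac{778}{105}$)
$r = 19497$ ($r = 2 - -19495 = 2 + 19495 = 19497$)
$\frac{8186 + r}{m{\left(-90,87 \right)} + D} = \frac{8186 + 19497}{- \frac{778}{105} - 9760} = \frac{27683}{- \frac{1025578}{105}} = 27683 \left(- \frac{105}{1025578}\right) = - \frac{2906715}{1025578}$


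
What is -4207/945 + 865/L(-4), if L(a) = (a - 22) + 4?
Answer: -129997/2970 ≈ -43.770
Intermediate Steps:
L(a) = -18 + a (L(a) = (-22 + a) + 4 = -18 + a)
-4207/945 + 865/L(-4) = -4207/945 + 865/(-18 - 4) = -4207*1/945 + 865/(-22) = -601/135 + 865*(-1/22) = -601/135 - 865/22 = -129997/2970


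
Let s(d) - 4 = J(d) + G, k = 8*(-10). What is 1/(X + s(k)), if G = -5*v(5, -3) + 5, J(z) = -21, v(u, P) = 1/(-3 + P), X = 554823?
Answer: 6/3328871 ≈ 1.8024e-6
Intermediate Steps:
k = -80
G = 35/6 (G = -5/(-3 - 3) + 5 = -5/(-6) + 5 = -5*(-⅙) + 5 = ⅚ + 5 = 35/6 ≈ 5.8333)
s(d) = -67/6 (s(d) = 4 + (-21 + 35/6) = 4 - 91/6 = -67/6)
1/(X + s(k)) = 1/(554823 - 67/6) = 1/(3328871/6) = 6/3328871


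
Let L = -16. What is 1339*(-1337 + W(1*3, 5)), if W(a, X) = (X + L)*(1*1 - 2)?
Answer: -1775514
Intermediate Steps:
W(a, X) = 16 - X (W(a, X) = (X - 16)*(1*1 - 2) = (-16 + X)*(1 - 2) = (-16 + X)*(-1) = 16 - X)
1339*(-1337 + W(1*3, 5)) = 1339*(-1337 + (16 - 1*5)) = 1339*(-1337 + (16 - 5)) = 1339*(-1337 + 11) = 1339*(-1326) = -1775514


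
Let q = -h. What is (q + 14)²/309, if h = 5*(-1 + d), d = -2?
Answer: 841/309 ≈ 2.7217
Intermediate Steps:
h = -15 (h = 5*(-1 - 2) = 5*(-3) = -15)
q = 15 (q = -1*(-15) = 15)
(q + 14)²/309 = (15 + 14)²/309 = 29²*(1/309) = 841*(1/309) = 841/309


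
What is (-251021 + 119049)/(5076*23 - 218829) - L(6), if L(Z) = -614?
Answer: 62809706/102081 ≈ 615.29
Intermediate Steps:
(-251021 + 119049)/(5076*23 - 218829) - L(6) = (-251021 + 119049)/(5076*23 - 218829) - 1*(-614) = -131972/(116748 - 218829) + 614 = -131972/(-102081) + 614 = -131972*(-1/102081) + 614 = 131972/102081 + 614 = 62809706/102081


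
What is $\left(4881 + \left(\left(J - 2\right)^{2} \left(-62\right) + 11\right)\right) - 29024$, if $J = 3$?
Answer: $-24194$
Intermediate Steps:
$\left(4881 + \left(\left(J - 2\right)^{2} \left(-62\right) + 11\right)\right) - 29024 = \left(4881 + \left(\left(3 - 2\right)^{2} \left(-62\right) + 11\right)\right) - 29024 = \left(4881 + \left(1^{2} \left(-62\right) + 11\right)\right) - 29024 = \left(4881 + \left(1 \left(-62\right) + 11\right)\right) - 29024 = \left(4881 + \left(-62 + 11\right)\right) - 29024 = \left(4881 - 51\right) - 29024 = 4830 - 29024 = -24194$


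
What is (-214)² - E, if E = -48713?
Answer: 94509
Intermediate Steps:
(-214)² - E = (-214)² - 1*(-48713) = 45796 + 48713 = 94509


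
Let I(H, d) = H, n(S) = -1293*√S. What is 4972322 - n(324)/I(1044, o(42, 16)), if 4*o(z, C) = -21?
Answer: 288395969/58 ≈ 4.9723e+6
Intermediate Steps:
o(z, C) = -21/4 (o(z, C) = (¼)*(-21) = -21/4)
4972322 - n(324)/I(1044, o(42, 16)) = 4972322 - (-1293*√324)/1044 = 4972322 - (-1293*18)/1044 = 4972322 - (-23274)/1044 = 4972322 - 1*(-1293/58) = 4972322 + 1293/58 = 288395969/58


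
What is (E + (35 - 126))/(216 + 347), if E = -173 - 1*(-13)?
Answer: -251/563 ≈ -0.44583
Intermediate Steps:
E = -160 (E = -173 + 13 = -160)
(E + (35 - 126))/(216 + 347) = (-160 + (35 - 126))/(216 + 347) = (-160 - 91)/563 = -251*1/563 = -251/563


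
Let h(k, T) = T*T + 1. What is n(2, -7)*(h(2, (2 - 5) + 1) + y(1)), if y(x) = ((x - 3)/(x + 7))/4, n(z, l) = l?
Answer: -553/16 ≈ -34.563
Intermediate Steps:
h(k, T) = 1 + T**2 (h(k, T) = T**2 + 1 = 1 + T**2)
y(x) = (-3 + x)/(4*(7 + x)) (y(x) = ((-3 + x)/(7 + x))*(1/4) = (-3 + x)/(4*(7 + x)))
n(2, -7)*(h(2, (2 - 5) + 1) + y(1)) = -7*((1 + ((2 - 5) + 1)**2) + (-3 + 1)/(4*(7 + 1))) = -7*((1 + (-3 + 1)**2) + (1/4)*(-2)/8) = -7*((1 + (-2)**2) + (1/4)*(1/8)*(-2)) = -7*((1 + 4) - 1/16) = -7*(5 - 1/16) = -7*79/16 = -553/16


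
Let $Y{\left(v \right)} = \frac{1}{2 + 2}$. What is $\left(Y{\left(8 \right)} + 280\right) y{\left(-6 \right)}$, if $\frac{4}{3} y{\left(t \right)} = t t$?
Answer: $\frac{30267}{4} \approx 7566.8$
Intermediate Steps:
$y{\left(t \right)} = \frac{3 t^{2}}{4}$ ($y{\left(t \right)} = \frac{3 t t}{4} = \frac{3 t^{2}}{4}$)
$Y{\left(v \right)} = \frac{1}{4}$
$\left(Y{\left(8 \right)} + 280\right) y{\left(-6 \right)} = \left(\frac{1}{4} + 280\right) \frac{3 \left(-6\right)^{2}}{4} = \frac{1121 \cdot \frac{3}{4} \cdot 36}{4} = \frac{1121}{4} \cdot 27 = \frac{30267}{4}$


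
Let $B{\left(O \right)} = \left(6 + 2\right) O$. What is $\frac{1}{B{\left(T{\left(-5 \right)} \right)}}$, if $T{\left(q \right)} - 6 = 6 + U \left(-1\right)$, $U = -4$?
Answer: $\frac{1}{128} \approx 0.0078125$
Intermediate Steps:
$T{\left(q \right)} = 16$ ($T{\left(q \right)} = 6 + \left(6 - -4\right) = 6 + \left(6 + 4\right) = 6 + 10 = 16$)
$B{\left(O \right)} = 8 O$
$\frac{1}{B{\left(T{\left(-5 \right)} \right)}} = \frac{1}{8 \cdot 16} = \frac{1}{128}$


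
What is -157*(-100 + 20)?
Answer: 12560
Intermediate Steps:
-157*(-100 + 20) = -157*(-80) = 12560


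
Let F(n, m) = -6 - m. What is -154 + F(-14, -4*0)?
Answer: -160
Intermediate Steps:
-154 + F(-14, -4*0) = -154 + (-6 - (-4)*0) = -154 + (-6 - 1*0) = -154 + (-6 + 0) = -154 - 6 = -160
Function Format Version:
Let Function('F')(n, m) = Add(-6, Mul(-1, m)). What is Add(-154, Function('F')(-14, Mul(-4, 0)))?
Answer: -160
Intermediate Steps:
Add(-154, Function('F')(-14, Mul(-4, 0))) = Add(-154, Add(-6, Mul(-1, Mul(-4, 0)))) = Add(-154, Add(-6, Mul(-1, 0))) = Add(-154, Add(-6, 0)) = Add(-154, -6) = -160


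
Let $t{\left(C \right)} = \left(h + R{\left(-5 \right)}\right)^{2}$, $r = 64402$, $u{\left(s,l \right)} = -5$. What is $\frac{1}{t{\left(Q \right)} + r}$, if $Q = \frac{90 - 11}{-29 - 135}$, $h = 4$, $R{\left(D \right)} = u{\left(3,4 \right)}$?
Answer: $\frac{1}{64403} \approx 1.5527 \cdot 10^{-5}$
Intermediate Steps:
$R{\left(D \right)} = -5$
$Q = - \frac{79}{164}$ ($Q = \frac{79}{-164} = 79 \left(- \frac{1}{164}\right) = - \frac{79}{164} \approx -0.48171$)
$t{\left(C \right)} = 1$ ($t{\left(C \right)} = \left(4 - 5\right)^{2} = \left(-1\right)^{2} = 1$)
$\frac{1}{t{\left(Q \right)} + r} = \frac{1}{1 + 64402} = \frac{1}{64403}$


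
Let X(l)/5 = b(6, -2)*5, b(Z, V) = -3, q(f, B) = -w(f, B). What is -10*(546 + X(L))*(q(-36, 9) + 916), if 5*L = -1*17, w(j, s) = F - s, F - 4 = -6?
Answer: -4366170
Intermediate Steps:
F = -2 (F = 4 - 6 = -2)
w(j, s) = -2 - s
q(f, B) = 2 + B (q(f, B) = -(-2 - B) = 2 + B)
L = -17/5 (L = (-1*17)/5 = (⅕)*(-17) = -17/5 ≈ -3.4000)
X(l) = -75 (X(l) = 5*(-3*5) = 5*(-15) = -75)
-10*(546 + X(L))*(q(-36, 9) + 916) = -10*(546 - 75)*((2 + 9) + 916) = -4710*(11 + 916) = -4710*927 = -10*436617 = -4366170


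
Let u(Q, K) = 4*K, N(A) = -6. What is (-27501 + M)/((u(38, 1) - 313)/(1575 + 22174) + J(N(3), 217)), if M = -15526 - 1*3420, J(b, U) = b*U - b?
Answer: 1103069803/30779013 ≈ 35.838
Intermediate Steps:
J(b, U) = -b + U*b (J(b, U) = U*b - b = -b + U*b)
M = -18946 (M = -15526 - 3420 = -18946)
(-27501 + M)/((u(38, 1) - 313)/(1575 + 22174) + J(N(3), 217)) = (-27501 - 18946)/((4*1 - 313)/(1575 + 22174) - 6*(-1 + 217)) = -46447/((4 - 313)/23749 - 6*216) = -46447/(-309*1/23749 - 1296) = -46447/(-309/23749 - 1296) = -46447/(-30779013/23749) = -46447*(-23749/30779013) = 1103069803/30779013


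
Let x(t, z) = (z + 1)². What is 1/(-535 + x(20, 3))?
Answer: -1/519 ≈ -0.0019268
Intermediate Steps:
x(t, z) = (1 + z)²
1/(-535 + x(20, 3)) = 1/(-535 + (1 + 3)²) = 1/(-535 + 4²) = 1/(-535 + 16) = 1/(-519) = -1/519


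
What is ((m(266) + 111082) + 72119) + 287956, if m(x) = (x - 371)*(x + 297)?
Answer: 412042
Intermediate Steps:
m(x) = (-371 + x)*(297 + x)
((m(266) + 111082) + 72119) + 287956 = (((-110187 + 266² - 74*266) + 111082) + 72119) + 287956 = (((-110187 + 70756 - 19684) + 111082) + 72119) + 287956 = ((-59115 + 111082) + 72119) + 287956 = (51967 + 72119) + 287956 = 124086 + 287956 = 412042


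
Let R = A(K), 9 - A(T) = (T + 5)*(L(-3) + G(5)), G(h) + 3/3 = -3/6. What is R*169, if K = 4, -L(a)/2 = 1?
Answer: 13689/2 ≈ 6844.5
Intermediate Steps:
G(h) = -3/2 (G(h) = -1 - 3/6 = -1 - 3*1/6 = -1 - 1/2 = -3/2)
L(a) = -2 (L(a) = -2*1 = -2)
A(T) = 53/2 + 7*T/2 (A(T) = 9 - (T + 5)*(-2 - 3/2) = 9 - (5 + T)*(-7)/2 = 9 - (-35/2 - 7*T/2) = 9 + (35/2 + 7*T/2) = 53/2 + 7*T/2)
R = 81/2 (R = 53/2 + (7/2)*4 = 53/2 + 14 = 81/2 ≈ 40.500)
R*169 = (81/2)*169 = 13689/2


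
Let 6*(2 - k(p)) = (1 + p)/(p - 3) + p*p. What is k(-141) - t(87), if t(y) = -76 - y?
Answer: -680111/216 ≈ -3148.7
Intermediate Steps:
k(p) = 2 - p**2/6 - (1 + p)/(6*(-3 + p)) (k(p) = 2 - ((1 + p)/(p - 3) + p*p)/6 = 2 - ((1 + p)/(-3 + p) + p**2)/6 = 2 - (p**2 + (1 + p)/(-3 + p))/6 = 2 + (-p**2/6 - (1 + p)/(6*(-3 + p))) = 2 - p**2/6 - (1 + p)/(6*(-3 + p)))
k(-141) - t(87) = (-37 - 1*(-141)**3 + 3*(-141)**2 + 11*(-141))/(6*(-3 - 141)) - (-76 - 1*87) = (1/6)*(-37 - 1*(-2803221) + 3*19881 - 1551)/(-144) - (-76 - 87) = (1/6)*(-1/144)*(-37 + 2803221 + 59643 - 1551) - 1*(-163) = (1/6)*(-1/144)*2861276 + 163 = -715319/216 + 163 = -680111/216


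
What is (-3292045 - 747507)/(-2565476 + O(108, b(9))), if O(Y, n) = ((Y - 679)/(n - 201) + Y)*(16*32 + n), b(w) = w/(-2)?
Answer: 1660255872/1031304161 ≈ 1.6099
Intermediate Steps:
b(w) = -w/2 (b(w) = w*(-½) = -w/2)
O(Y, n) = (512 + n)*(Y + (-679 + Y)/(-201 + n)) (O(Y, n) = ((-679 + Y)/(-201 + n) + Y)*(512 + n) = (Y + (-679 + Y)/(-201 + n))*(512 + n) = (512 + n)*(Y + (-679 + Y)/(-201 + n)))
(-3292045 - 747507)/(-2565476 + O(108, b(9))) = (-3292045 - 747507)/(-2565476 + (-347648 - 102400*108 - (-679)*9/2 + 108*(-½*9)² + 312*108*(-½*9))/(-201 - ½*9)) = -4039552/(-2565476 + (-347648 - 11059200 - 679*(-9/2) + 108*(-9/2)² + 312*108*(-9/2))/(-201 - 9/2)) = -4039552/(-2565476 + (-347648 - 11059200 + 6111/2 + 108*(81/4) - 151632)/(-411/2)) = -4039552/(-2565476 - 2*(-347648 - 11059200 + 6111/2 + 2187 - 151632)/411) = -4039552/(-2565476 - 2/411*(-23106475/2)) = -4039552/(-2565476 + 23106475/411) = -4039552/(-1031304161/411) = -4039552*(-411/1031304161) = 1660255872/1031304161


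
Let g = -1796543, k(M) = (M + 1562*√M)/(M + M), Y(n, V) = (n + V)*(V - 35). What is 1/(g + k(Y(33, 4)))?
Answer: -8242536990/14808068012796919 + 3124*I*√1147/14808068012796919 ≈ -5.5662e-7 + 7.1449e-12*I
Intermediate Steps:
Y(n, V) = (-35 + V)*(V + n) (Y(n, V) = (V + n)*(-35 + V) = (-35 + V)*(V + n))
k(M) = (M + 1562*√M)/(2*M) (k(M) = (M + 1562*√M)/((2*M)) = (M + 1562*√M)*(1/(2*M)) = (M + 1562*√M)/(2*M))
1/(g + k(Y(33, 4))) = 1/(-1796543 + (½ + 781/√(4² - 35*4 - 35*33 + 4*33))) = 1/(-1796543 + (½ + 781/√(16 - 140 - 1155 + 132))) = 1/(-1796543 + (½ + 781/√(-1147))) = 1/(-1796543 + (½ + 781*(-I*√1147/1147))) = 1/(-1796543 + (½ - 781*I*√1147/1147)) = 1/(-3593085/2 - 781*I*√1147/1147)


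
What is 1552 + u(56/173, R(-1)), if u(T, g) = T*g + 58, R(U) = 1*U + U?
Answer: 278418/173 ≈ 1609.4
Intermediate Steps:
R(U) = 2*U (R(U) = U + U = 2*U)
u(T, g) = 58 + T*g
1552 + u(56/173, R(-1)) = 1552 + (58 + (56/173)*(2*(-1))) = 1552 + (58 + (56*(1/173))*(-2)) = 1552 + (58 + (56/173)*(-2)) = 1552 + (58 - 112/173) = 1552 + 9922/173 = 278418/173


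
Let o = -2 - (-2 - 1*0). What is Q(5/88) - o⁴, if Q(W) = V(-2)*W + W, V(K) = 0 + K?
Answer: -5/88 ≈ -0.056818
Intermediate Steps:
V(K) = K
Q(W) = -W (Q(W) = -2*W + W = -W)
o = 0 (o = -2 - (-2 + 0) = -2 - 1*(-2) = -2 + 2 = 0)
Q(5/88) - o⁴ = -5/88 - 1*0⁴ = -5/88 - 1*0 = -1*5/88 + 0 = -5/88 + 0 = -5/88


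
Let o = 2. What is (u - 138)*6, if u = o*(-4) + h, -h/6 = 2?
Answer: -948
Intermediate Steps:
h = -12 (h = -6*2 = -12)
u = -20 (u = 2*(-4) - 12 = -8 - 12 = -20)
(u - 138)*6 = (-20 - 138)*6 = -158*6 = -948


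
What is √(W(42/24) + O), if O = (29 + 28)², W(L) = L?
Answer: √13003/2 ≈ 57.015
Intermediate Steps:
O = 3249 (O = 57² = 3249)
√(W(42/24) + O) = √(42/24 + 3249) = √(42*(1/24) + 3249) = √(7/4 + 3249) = √(13003/4) = √13003/2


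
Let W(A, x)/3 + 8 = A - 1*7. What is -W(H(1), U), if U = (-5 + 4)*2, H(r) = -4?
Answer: 57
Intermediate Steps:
U = -2 (U = -1*2 = -2)
W(A, x) = -45 + 3*A (W(A, x) = -24 + 3*(A - 1*7) = -24 + 3*(A - 7) = -24 + 3*(-7 + A) = -24 + (-21 + 3*A) = -45 + 3*A)
-W(H(1), U) = -(-45 + 3*(-4)) = -(-45 - 12) = -1*(-57) = 57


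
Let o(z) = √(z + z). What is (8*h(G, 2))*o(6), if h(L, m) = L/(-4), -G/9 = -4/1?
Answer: -144*√3 ≈ -249.42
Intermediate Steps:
o(z) = √2*√z (o(z) = √(2*z) = √2*√z)
G = 36 (G = -(-36)/1 = -(-36) = -9*(-4) = 36)
h(L, m) = -L/4 (h(L, m) = L*(-¼) = -L/4)
(8*h(G, 2))*o(6) = (8*(-¼*36))*(√2*√6) = (8*(-9))*(2*√3) = -144*√3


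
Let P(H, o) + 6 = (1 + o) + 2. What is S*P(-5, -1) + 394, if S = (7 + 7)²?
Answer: -390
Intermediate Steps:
S = 196 (S = 14² = 196)
P(H, o) = -3 + o (P(H, o) = -6 + ((1 + o) + 2) = -6 + (3 + o) = -3 + o)
S*P(-5, -1) + 394 = 196*(-3 - 1) + 394 = 196*(-4) + 394 = -784 + 394 = -390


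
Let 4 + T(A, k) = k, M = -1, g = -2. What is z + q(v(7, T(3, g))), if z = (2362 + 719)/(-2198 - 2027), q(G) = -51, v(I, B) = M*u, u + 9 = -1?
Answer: -16812/325 ≈ -51.729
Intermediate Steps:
T(A, k) = -4 + k
u = -10 (u = -9 - 1 = -10)
v(I, B) = 10 (v(I, B) = -1*(-10) = 10)
z = -237/325 (z = 3081/(-4225) = 3081*(-1/4225) = -237/325 ≈ -0.72923)
z + q(v(7, T(3, g))) = -237/325 - 51 = -16812/325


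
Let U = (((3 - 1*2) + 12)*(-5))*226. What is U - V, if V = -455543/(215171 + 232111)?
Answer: -597283367/40662 ≈ -14689.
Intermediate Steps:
V = -41413/40662 (V = -455543/447282 = -455543*1/447282 = -41413/40662 ≈ -1.0185)
U = -14690 (U = (((3 - 2) + 12)*(-5))*226 = ((1 + 12)*(-5))*226 = (13*(-5))*226 = -65*226 = -14690)
U - V = -14690 - 1*(-41413/40662) = -14690 + 41413/40662 = -597283367/40662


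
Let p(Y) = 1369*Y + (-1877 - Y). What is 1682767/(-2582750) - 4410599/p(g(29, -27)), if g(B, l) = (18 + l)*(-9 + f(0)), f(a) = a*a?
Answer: -11574780059327/281341540250 ≈ -41.141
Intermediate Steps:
f(a) = a²
g(B, l) = -162 - 9*l (g(B, l) = (18 + l)*(-9 + 0²) = (18 + l)*(-9 + 0) = (18 + l)*(-9) = -162 - 9*l)
p(Y) = -1877 + 1368*Y
1682767/(-2582750) - 4410599/p(g(29, -27)) = 1682767/(-2582750) - 4410599/(-1877 + 1368*(-162 - 9*(-27))) = 1682767*(-1/2582750) - 4410599/(-1877 + 1368*(-162 + 243)) = -1682767/2582750 - 4410599/(-1877 + 1368*81) = -1682767/2582750 - 4410599/(-1877 + 110808) = -1682767/2582750 - 4410599/108931 = -11574780059327/281341540250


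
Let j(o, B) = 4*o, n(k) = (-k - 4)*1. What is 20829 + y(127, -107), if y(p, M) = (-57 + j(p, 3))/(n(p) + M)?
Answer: 4956851/238 ≈ 20827.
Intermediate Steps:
n(k) = -4 - k (n(k) = (-4 - k)*1 = -4 - k)
y(p, M) = (-57 + 4*p)/(-4 + M - p) (y(p, M) = (-57 + 4*p)/((-4 - p) + M) = (-57 + 4*p)/(-4 + M - p))
20829 + y(127, -107) = 20829 + (57 - 4*127)/(4 + 127 - 1*(-107)) = 20829 + (57 - 508)/(4 + 127 + 107) = 20829 - 451/238 = 4956851/238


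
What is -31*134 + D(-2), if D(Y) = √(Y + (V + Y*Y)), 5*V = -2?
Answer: -4154 + 2*√10/5 ≈ -4152.7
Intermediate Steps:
V = -⅖ (V = (⅕)*(-2) = -⅖ ≈ -0.40000)
D(Y) = √(-⅖ + Y + Y²) (D(Y) = √(Y + (-⅖ + Y*Y)) = √(Y + (-⅖ + Y²)) = √(-⅖ + Y + Y²))
-31*134 + D(-2) = -31*134 + √(-10 + 25*(-2) + 25*(-2)²)/5 = -4154 + √(-10 - 50 + 25*4)/5 = -4154 + √(-10 - 50 + 100)/5 = -4154 + √40/5 = -4154 + (2*√10)/5 = -4154 + 2*√10/5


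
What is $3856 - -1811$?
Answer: $5667$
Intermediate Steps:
$3856 - -1811 = 3856 + \left(1824 - 13\right) = 3856 + 1811 = 5667$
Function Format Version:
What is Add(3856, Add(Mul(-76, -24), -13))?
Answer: 5667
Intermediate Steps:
Add(3856, Add(Mul(-76, -24), -13)) = Add(3856, Add(1824, -13)) = Add(3856, 1811) = 5667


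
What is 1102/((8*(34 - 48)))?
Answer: -551/56 ≈ -9.8393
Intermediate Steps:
1102/((8*(34 - 48))) = 1102/((8*(-14))) = 1102/(-112) = 1102*(-1/112) = -551/56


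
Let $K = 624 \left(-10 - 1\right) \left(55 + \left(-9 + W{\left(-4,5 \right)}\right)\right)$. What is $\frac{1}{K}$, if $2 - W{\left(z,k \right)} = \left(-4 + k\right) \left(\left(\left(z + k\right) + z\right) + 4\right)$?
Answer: $- \frac{1}{322608} \approx -3.0997 \cdot 10^{-6}$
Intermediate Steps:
$W{\left(z,k \right)} = 2 - \left(-4 + k\right) \left(4 + k + 2 z\right)$ ($W{\left(z,k \right)} = 2 - \left(-4 + k\right) \left(\left(\left(z + k\right) + z\right) + 4\right) = 2 - \left(-4 + k\right) \left(\left(\left(k + z\right) + z\right) + 4\right) = 2 - \left(-4 + k\right) \left(\left(k + 2 z\right) + 4\right) = 2 - \left(-4 + k\right) \left(4 + k + 2 z\right)$)
$K = -322608$ ($K = 624 \left(-10 - 1\right) \left(55 + \left(-9 + \left(18 - 5^{2} + 8 \left(-4\right) - 10 \left(-4\right)\right)\right)\right) = 624 \left(- 11 \left(55 + \left(-9 + \left(18 - 25 - 32 + 40\right)\right)\right)\right) = 624 \left(- 11 \left(55 + \left(-9 + 1\right)\right)\right) = 624 \left(- 11 \left(55 - 8\right)\right) = 624 \left(\left(-11\right) 47\right) = 624 \left(-517\right) = -322608$)
$\frac{1}{K} = \frac{1}{-322608} = - \frac{1}{322608}$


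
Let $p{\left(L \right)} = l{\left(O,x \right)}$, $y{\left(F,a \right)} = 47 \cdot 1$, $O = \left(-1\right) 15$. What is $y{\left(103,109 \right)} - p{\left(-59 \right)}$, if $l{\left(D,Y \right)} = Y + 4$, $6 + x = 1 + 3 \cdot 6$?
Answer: $30$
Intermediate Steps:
$O = -15$
$y{\left(F,a \right)} = 47$
$x = 13$ ($x = -6 + \left(1 + 3 \cdot 6\right) = -6 + \left(1 + 18\right) = -6 + 19 = 13$)
$l{\left(D,Y \right)} = 4 + Y$
$p{\left(L \right)} = 17$ ($p{\left(L \right)} = 4 + 13 = 17$)
$y{\left(103,109 \right)} - p{\left(-59 \right)} = 47 - 17 = 30$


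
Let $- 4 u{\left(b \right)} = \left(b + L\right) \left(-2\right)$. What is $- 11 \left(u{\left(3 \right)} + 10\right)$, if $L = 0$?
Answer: $- \frac{253}{2} \approx -126.5$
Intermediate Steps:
$u{\left(b \right)} = \frac{b}{2}$ ($u{\left(b \right)} = - \frac{\left(b + 0\right) \left(-2\right)}{4} = - \frac{b \left(-2\right)}{4} = - \frac{\left(-2\right) b}{4} = \frac{b}{2}$)
$- 11 \left(u{\left(3 \right)} + 10\right) = - 11 \left(\frac{1}{2} \cdot 3 + 10\right) = - 11 \left(\frac{3}{2} + 10\right) = \left(-11\right) \frac{23}{2} = - \frac{253}{2}$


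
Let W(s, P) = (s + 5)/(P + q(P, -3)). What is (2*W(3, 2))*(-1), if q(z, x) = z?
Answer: -4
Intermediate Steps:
W(s, P) = (5 + s)/(2*P) (W(s, P) = (s + 5)/(P + P) = (5 + s)/((2*P)) = (5 + s)*(1/(2*P)) = (5 + s)/(2*P))
(2*W(3, 2))*(-1) = (2*((1/2)*(5 + 3)/2))*(-1) = (2*((1/2)*(1/2)*8))*(-1) = (2*2)*(-1) = 4*(-1) = -4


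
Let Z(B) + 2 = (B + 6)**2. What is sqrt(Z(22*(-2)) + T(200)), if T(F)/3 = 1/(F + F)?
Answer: sqrt(576803)/20 ≈ 37.974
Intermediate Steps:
Z(B) = -2 + (6 + B)**2 (Z(B) = -2 + (B + 6)**2 = -2 + (6 + B)**2)
T(F) = 3/(2*F) (T(F) = 3/(F + F) = 3/((2*F)) = 3*(1/(2*F)) = 3/(2*F))
sqrt(Z(22*(-2)) + T(200)) = sqrt((-2 + (6 + 22*(-2))**2) + (3/2)/200) = sqrt((-2 + (6 - 44)**2) + (3/2)*(1/200)) = sqrt((-2 + (-38)**2) + 3/400) = sqrt((-2 + 1444) + 3/400) = sqrt(1442 + 3/400) = sqrt(576803/400) = sqrt(576803)/20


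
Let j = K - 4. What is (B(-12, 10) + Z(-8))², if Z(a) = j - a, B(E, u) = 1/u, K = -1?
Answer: 961/100 ≈ 9.6100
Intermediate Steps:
j = -5 (j = -1 - 4 = -5)
Z(a) = -5 - a
(B(-12, 10) + Z(-8))² = (1/10 + (-5 - 1*(-8)))² = (⅒ + (-5 + 8))² = (⅒ + 3)² = (31/10)² = 961/100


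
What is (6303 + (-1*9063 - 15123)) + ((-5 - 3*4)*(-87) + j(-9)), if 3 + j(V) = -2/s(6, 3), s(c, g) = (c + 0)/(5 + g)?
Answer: -49229/3 ≈ -16410.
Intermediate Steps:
s(c, g) = c/(5 + g)
j(V) = -17/3 (j(V) = -3 - 2/(6/(5 + 3)) = -3 - 2/(6/8) = -3 - 2/(6*(1/8)) = -3 - 2/3/4 = -3 - 2*4/3 = -3 - 8/3 = -17/3)
(6303 + (-1*9063 - 15123)) + ((-5 - 3*4)*(-87) + j(-9)) = (6303 + (-1*9063 - 15123)) + ((-5 - 3*4)*(-87) - 17/3) = (6303 + (-9063 - 15123)) + ((-5 - 12)*(-87) - 17/3) = (6303 - 24186) + (-17*(-87) - 17/3) = -17883 + (1479 - 17/3) = -17883 + 4420/3 = -49229/3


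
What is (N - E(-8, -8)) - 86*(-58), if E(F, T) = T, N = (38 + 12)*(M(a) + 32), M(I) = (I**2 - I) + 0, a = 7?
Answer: 8696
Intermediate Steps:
M(I) = I**2 - I
N = 3700 (N = (38 + 12)*(7*(-1 + 7) + 32) = 50*(7*6 + 32) = 50*(42 + 32) = 50*74 = 3700)
(N - E(-8, -8)) - 86*(-58) = (3700 - 1*(-8)) - 86*(-58) = (3700 + 8) + 4988 = 3708 + 4988 = 8696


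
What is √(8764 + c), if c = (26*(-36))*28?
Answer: 14*I*√89 ≈ 132.08*I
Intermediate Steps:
c = -26208 (c = -936*28 = -26208)
√(8764 + c) = √(8764 - 26208) = √(-17444) = 14*I*√89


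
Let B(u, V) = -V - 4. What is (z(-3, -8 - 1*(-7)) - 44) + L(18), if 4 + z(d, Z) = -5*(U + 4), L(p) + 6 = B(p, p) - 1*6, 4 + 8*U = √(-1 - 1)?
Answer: -199/2 - 5*I*√2/8 ≈ -99.5 - 0.88388*I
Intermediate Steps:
U = -½ + I*√2/8 (U = -½ + √(-1 - 1)/8 = -½ + √(-2)/8 = -½ + (I*√2)/8 = -½ + I*√2/8 ≈ -0.5 + 0.17678*I)
B(u, V) = -4 - V
L(p) = -16 - p (L(p) = -6 + ((-4 - p) - 1*6) = -6 + ((-4 - p) - 6) = -6 + (-10 - p) = -16 - p)
z(d, Z) = -43/2 - 5*I*√2/8 (z(d, Z) = -4 - 5*((-½ + I*√2/8) + 4) = -4 - 5*(7/2 + I*√2/8) = -4 + (-35/2 - 5*I*√2/8) = -43/2 - 5*I*√2/8)
(z(-3, -8 - 1*(-7)) - 44) + L(18) = ((-43/2 - 5*I*√2/8) - 44) + (-16 - 1*18) = (-131/2 - 5*I*√2/8) + (-16 - 18) = (-131/2 - 5*I*√2/8) - 34 = -199/2 - 5*I*√2/8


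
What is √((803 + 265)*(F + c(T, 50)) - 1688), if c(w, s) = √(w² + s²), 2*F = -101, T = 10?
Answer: √(-55622 + 10680*√26) ≈ 34.124*I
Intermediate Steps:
F = -101/2 (F = (½)*(-101) = -101/2 ≈ -50.500)
c(w, s) = √(s² + w²)
√((803 + 265)*(F + c(T, 50)) - 1688) = √((803 + 265)*(-101/2 + √(50² + 10²)) - 1688) = √(1068*(-101/2 + √(2500 + 100)) - 1688) = √(1068*(-101/2 + √2600) - 1688) = √(1068*(-101/2 + 10*√26) - 1688) = √((-53934 + 10680*√26) - 1688) = √(-55622 + 10680*√26)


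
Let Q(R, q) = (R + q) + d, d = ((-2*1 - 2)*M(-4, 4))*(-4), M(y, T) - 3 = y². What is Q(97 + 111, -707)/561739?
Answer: -195/561739 ≈ -0.00034714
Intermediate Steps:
M(y, T) = 3 + y²
d = 304 (d = ((-2*1 - 2)*(3 + (-4)²))*(-4) = ((-2 - 2)*(3 + 16))*(-4) = -4*19*(-4) = -76*(-4) = 304)
Q(R, q) = 304 + R + q (Q(R, q) = (R + q) + 304 = 304 + R + q)
Q(97 + 111, -707)/561739 = (304 + (97 + 111) - 707)/561739 = (304 + 208 - 707)*(1/561739) = -195*1/561739 = -195/561739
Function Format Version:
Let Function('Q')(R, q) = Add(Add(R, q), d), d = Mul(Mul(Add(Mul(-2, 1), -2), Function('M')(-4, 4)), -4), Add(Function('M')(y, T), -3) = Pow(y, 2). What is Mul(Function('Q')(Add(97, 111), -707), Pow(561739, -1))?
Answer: Rational(-195, 561739) ≈ -0.00034714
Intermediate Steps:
Function('M')(y, T) = Add(3, Pow(y, 2))
d = 304 (d = Mul(Mul(Add(Mul(-2, 1), -2), Add(3, Pow(-4, 2))), -4) = Mul(Mul(Add(-2, -2), Add(3, 16)), -4) = Mul(Mul(-4, 19), -4) = Mul(-76, -4) = 304)
Function('Q')(R, q) = Add(304, R, q) (Function('Q')(R, q) = Add(Add(R, q), 304) = Add(304, R, q))
Mul(Function('Q')(Add(97, 111), -707), Pow(561739, -1)) = Mul(Add(304, Add(97, 111), -707), Pow(561739, -1)) = Mul(Add(304, 208, -707), Rational(1, 561739)) = Mul(-195, Rational(1, 561739)) = Rational(-195, 561739)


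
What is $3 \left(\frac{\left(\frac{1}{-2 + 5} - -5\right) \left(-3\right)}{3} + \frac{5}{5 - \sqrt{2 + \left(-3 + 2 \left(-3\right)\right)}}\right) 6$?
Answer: $- \frac{1311}{16} + \frac{45 i \sqrt{7}}{16} \approx -81.938 + 7.4412 i$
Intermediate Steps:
$3 \left(\frac{\left(\frac{1}{-2 + 5} - -5\right) \left(-3\right)}{3} + \frac{5}{5 - \sqrt{2 + \left(-3 + 2 \left(-3\right)\right)}}\right) 6 = 3 \left(\left(\frac{1}{3} + 5\right) \left(-3\right) \frac{1}{3} + \frac{5}{5 - \sqrt{2 - 9}}\right) 6 = 3 \left(\frac{16}{3} \left(-3\right) \frac{1}{3} + \frac{5}{5 - \sqrt{-7}}\right) 6 = 3 \left(\left(-16\right) \frac{1}{3} + \frac{5}{5 - i \sqrt{7}}\right) 6 = 3 \left(- \frac{16}{3} + \frac{5}{5 - i \sqrt{7}}\right) 6 = \left(-16 + \frac{15}{5 - i \sqrt{7}}\right) 6 = -96 + \frac{90}{5 - i \sqrt{7}}$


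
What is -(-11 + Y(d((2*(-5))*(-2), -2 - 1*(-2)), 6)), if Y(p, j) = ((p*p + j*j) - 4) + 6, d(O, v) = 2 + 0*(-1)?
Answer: -31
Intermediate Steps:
d(O, v) = 2 (d(O, v) = 2 + 0 = 2)
Y(p, j) = 2 + j² + p² (Y(p, j) = ((p² + j²) - 4) + 6 = ((j² + p²) - 4) + 6 = (-4 + j² + p²) + 6 = 2 + j² + p²)
-(-11 + Y(d((2*(-5))*(-2), -2 - 1*(-2)), 6)) = -(-11 + (2 + 6² + 2²)) = -(-11 + (2 + 36 + 4)) = -(-11 + 42) = -1*31 = -31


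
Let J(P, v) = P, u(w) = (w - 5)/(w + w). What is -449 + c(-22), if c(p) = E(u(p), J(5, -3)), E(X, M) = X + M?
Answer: -19509/44 ≈ -443.39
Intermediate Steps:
u(w) = (-5 + w)/(2*w) (u(w) = (-5 + w)/((2*w)) = (-5 + w)*(1/(2*w)) = (-5 + w)/(2*w))
E(X, M) = M + X
c(p) = 5 + (-5 + p)/(2*p)
-449 + c(-22) = -449 + (½)*(-5 + 11*(-22))/(-22) = -449 + (½)*(-1/22)*(-5 - 242) = -449 + (½)*(-1/22)*(-247) = -449 + 247/44 = -19509/44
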